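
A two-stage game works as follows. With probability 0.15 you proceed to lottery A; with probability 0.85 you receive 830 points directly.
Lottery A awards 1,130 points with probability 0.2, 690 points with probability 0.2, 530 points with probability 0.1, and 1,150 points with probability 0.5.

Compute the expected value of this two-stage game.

854.3 points

EV(A) = 0.2 × 1130 + 0.2 × 690 + 0.1 × 530 + 0.5 × 1150 = 226 + 138 + 53 + 575 = 992
Branch B: 830 (certain)
Overall = 0.15 × 992 + 0.85 × 830 = 148.8 + 705.5 = 854.3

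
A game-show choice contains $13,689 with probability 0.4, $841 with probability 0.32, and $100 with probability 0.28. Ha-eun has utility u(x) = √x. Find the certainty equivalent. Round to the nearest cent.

$3,466.85

E[u] = 0.4·√13689 + 0.32·√841 + 0.28·√100 = 0.4·117 + 0.32·29 + 0.28·10 = 58.88
CE = (58.88)² = 3466.8544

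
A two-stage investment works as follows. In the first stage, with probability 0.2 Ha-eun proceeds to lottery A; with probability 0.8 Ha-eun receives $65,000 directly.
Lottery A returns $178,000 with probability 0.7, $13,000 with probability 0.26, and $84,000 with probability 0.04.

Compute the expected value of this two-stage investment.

EV(A) = 0.7 × 178000 + 0.26 × 13000 + 0.04 × 84000 = 124600 + 3380 + 3360 = 131340
Branch B: 65000 (certain)
Overall = 0.2 × 131340 + 0.8 × 65000 = 26268 + 52000 = 78268

$78,268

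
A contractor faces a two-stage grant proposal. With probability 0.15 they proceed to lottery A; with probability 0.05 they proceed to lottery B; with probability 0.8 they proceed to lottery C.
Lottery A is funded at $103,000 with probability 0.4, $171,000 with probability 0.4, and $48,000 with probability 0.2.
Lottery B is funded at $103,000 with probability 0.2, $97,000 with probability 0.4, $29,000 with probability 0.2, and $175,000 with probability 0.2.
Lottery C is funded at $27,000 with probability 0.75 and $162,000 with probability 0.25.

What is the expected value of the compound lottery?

EV(A) = 0.4 × 103000 + 0.4 × 171000 + 0.2 × 48000 = 41200 + 68400 + 9600 = 119200
EV(B) = 0.2 × 103000 + 0.4 × 97000 + 0.2 × 29000 + 0.2 × 175000 = 20600 + 38800 + 5800 + 35000 = 100200
EV(C) = 0.75 × 27000 + 0.25 × 162000 = 20250 + 40500 = 60750
Overall = 0.15 × 119200 + 0.05 × 100200 + 0.8 × 60750 = 17880 + 5010 + 48600 = 71490

$71,490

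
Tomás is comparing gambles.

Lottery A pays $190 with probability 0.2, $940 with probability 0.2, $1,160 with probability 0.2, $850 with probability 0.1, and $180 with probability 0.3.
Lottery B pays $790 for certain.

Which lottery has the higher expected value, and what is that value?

Lottery A = 0.2 × 190 + 0.2 × 940 + 0.2 × 1160 + 0.1 × 850 + 0.3 × 180 = 38 + 188 + 232 + 85 + 54 = 597
Lottery B: 790 (certain)

Lottery B ($790)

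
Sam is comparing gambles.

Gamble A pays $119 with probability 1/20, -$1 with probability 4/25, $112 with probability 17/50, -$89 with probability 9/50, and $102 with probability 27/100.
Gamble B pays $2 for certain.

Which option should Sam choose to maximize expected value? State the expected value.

Gamble A = 1/20 × 119 + 4/25 × (-1) + 17/50 × 112 + 9/50 × (-89) + 27/100 × 102 = 5.95 − 0.16 + 38.08 − 16.02 + 27.54 = 55.39
Gamble B: 2 (certain)

Gamble A ($55.39)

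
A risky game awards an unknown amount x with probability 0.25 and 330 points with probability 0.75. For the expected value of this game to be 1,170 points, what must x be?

0.25·x + 0.75·330 = 1170
0.25·x = 1170 − 247.5 = 922.5
x = 922.5 / 0.25 = 3690

x = 3,690 points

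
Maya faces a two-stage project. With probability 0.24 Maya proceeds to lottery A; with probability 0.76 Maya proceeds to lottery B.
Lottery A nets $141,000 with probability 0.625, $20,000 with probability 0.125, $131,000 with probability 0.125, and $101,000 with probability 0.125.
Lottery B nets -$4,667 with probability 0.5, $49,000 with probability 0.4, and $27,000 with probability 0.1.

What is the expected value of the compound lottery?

$43,884.54

EV(A) = 0.625 × 141000 + 0.125 × 20000 + 0.125 × 131000 + 0.125 × 101000 = 88125 + 2500 + 16375 + 12625 = 119625
EV(B) = 0.5 × (-4667) + 0.4 × 49000 + 0.1 × 27000 = -2333.5 + 19600 + 2700 = 19966.5
Overall = 0.24 × 119625 + 0.76 × 19966.5 = 28710 + 15174.54 = 43884.54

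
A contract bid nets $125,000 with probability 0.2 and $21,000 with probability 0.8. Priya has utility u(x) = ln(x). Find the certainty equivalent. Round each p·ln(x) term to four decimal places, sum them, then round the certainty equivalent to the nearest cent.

E[u] = 0.2·ln(125000) + 0.8·ln(21000) = 2.3472 + 7.9618 = 10.3090
CE = e^10.3090 ≈ 30001.42

$30,001.42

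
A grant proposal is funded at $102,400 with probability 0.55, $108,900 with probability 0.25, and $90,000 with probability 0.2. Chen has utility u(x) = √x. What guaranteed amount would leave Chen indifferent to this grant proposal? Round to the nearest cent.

$101,442.25

E[u] = 0.55·√102400 + 0.25·√108900 + 0.2·√90000 = 0.55·320 + 0.25·330 + 0.2·300 = 318.5
CE = (318.5)² = 101442.25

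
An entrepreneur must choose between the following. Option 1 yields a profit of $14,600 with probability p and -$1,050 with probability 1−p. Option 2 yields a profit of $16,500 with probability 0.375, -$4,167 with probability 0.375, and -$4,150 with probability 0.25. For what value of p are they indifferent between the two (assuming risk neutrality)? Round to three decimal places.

p = 0.296

EV(Option 2) = 0.375 × 16500 + 0.375 × (-4167) + 0.25 × (-4150) = 6187.5 − 1562.625 − 1037.5 = 3587.375
p·14600 + (1−p)·(-1050) = 3587.375
15650p − 1050 = 3587.375
p = (3587.375 + 1050) / 15650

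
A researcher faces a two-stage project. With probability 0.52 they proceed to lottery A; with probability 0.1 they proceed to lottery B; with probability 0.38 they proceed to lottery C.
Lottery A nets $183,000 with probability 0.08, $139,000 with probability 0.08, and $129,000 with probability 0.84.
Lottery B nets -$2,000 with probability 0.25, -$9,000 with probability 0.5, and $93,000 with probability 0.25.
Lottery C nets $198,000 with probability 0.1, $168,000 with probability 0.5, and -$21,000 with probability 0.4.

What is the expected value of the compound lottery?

$107,819.40

EV(A) = 0.08 × 183000 + 0.08 × 139000 + 0.84 × 129000 = 14640 + 11120 + 108360 = 134120
EV(B) = 0.25 × (-2000) + 0.5 × (-9000) + 0.25 × 93000 = -500 − 4500 + 23250 = 18250
EV(C) = 0.1 × 198000 + 0.5 × 168000 + 0.4 × (-21000) = 19800 + 84000 − 8400 = 95400
Overall = 0.52 × 134120 + 0.1 × 18250 + 0.38 × 95400 = 69742.4 + 1825 + 36252 = 107819.4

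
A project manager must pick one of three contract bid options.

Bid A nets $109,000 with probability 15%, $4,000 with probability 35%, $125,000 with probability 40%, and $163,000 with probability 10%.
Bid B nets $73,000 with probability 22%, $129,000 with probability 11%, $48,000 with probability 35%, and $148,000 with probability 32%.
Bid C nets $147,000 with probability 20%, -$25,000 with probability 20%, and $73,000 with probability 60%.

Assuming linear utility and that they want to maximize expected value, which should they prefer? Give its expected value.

Bid B ($94,410)

Bid A = 0.15 × 109000 + 0.35 × 4000 + 0.4 × 125000 + 0.1 × 163000 = 16350 + 1400 + 50000 + 16300 = 84050
Bid B = 0.22 × 73000 + 0.11 × 129000 + 0.35 × 48000 + 0.32 × 148000 = 16060 + 14190 + 16800 + 47360 = 94410
Bid C = 0.2 × 147000 + 0.2 × (-25000) + 0.6 × 73000 = 29400 − 5000 + 43800 = 68200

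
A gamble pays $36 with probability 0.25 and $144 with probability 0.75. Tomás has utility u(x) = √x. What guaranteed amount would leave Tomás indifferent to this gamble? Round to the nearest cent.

$110.25

E[u] = 0.25·√36 + 0.75·√144 = 0.25·6 + 0.75·12 = 10.5
CE = (10.5)² = 110.25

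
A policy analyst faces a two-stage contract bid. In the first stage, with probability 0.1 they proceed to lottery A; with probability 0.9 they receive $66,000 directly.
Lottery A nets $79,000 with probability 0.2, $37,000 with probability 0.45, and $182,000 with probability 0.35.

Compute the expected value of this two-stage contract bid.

$69,015

EV(A) = 0.2 × 79000 + 0.45 × 37000 + 0.35 × 182000 = 15800 + 16650 + 63700 = 96150
Branch B: 66000 (certain)
Overall = 0.1 × 96150 + 0.9 × 66000 = 9615 + 59400 = 69015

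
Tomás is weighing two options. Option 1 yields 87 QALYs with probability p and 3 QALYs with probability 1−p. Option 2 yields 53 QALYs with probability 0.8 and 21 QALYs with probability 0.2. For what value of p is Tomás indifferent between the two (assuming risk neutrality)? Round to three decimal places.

p = 0.519

EV(Option 2) = 0.8 × 53 + 0.2 × 21 = 42.4 + 4.2 = 46.6
p·87 + (1−p)·3 = 46.6
84p + 3 = 46.6
p = (46.6 − 3) / 84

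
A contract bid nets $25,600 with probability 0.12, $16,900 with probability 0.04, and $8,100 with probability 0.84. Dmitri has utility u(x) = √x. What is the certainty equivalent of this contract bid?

E[u] = 0.12·√25600 + 0.04·√16900 + 0.84·√8100 = 0.12·160 + 0.04·130 + 0.84·90 = 100
CE = (100)² = 10000

$10,000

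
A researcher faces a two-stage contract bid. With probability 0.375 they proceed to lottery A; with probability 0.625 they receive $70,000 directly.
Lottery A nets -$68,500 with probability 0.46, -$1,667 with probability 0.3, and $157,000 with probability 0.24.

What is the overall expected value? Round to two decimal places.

$45,876.21

EV(A) = 0.46 × (-68500) + 0.3 × (-1667) + 0.24 × 157000 = -31510 − 500.1 + 37680 = 5669.9
Branch B: 70000 (certain)
Overall = 0.375 × 5669.9 + 0.625 × 70000 = 2126.2125 + 43750 = 45876.2125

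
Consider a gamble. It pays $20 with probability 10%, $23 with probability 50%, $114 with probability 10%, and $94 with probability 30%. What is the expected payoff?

$53.10

EV = 0.1 × 20 + 0.5 × 23 + 0.1 × 114 + 0.3 × 94 = 2 + 11.5 + 11.4 + 28.2 = 53.1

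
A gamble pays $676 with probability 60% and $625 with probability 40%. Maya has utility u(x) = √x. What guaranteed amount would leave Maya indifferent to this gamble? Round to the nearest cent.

$655.36

E[u] = 0.6·√676 + 0.4·√625 = 0.6·26 + 0.4·25 = 25.6
CE = (25.6)² = 655.36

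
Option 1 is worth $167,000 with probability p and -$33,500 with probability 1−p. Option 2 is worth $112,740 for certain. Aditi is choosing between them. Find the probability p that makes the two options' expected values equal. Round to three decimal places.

p·167000 + (1−p)·(-33500) = 112740
200500p − 33500 = 112740
p = (112740 + 33500) / 200500

p = 0.729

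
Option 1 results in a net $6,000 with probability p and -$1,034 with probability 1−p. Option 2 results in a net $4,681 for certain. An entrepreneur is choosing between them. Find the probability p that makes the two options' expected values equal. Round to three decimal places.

p·6000 + (1−p)·(-1034) = 4681
7034p − 1034 = 4681
p = (4681 + 1034) / 7034

p = 0.812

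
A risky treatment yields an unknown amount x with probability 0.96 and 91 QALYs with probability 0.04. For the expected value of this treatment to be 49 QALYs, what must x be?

0.96·x + 0.04·91 = 49
0.96·x = 49 − 3.64 = 45.36
x = 45.36 / 0.96 = 47.25

x = 47.25 QALYs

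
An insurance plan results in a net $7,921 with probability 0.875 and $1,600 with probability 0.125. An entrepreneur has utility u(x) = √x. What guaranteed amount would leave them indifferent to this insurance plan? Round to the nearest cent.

$6,868.27

E[u] = 0.875·√7921 + 0.125·√1600 = 0.875·89 + 0.125·40 = 82.875
CE = (82.875)² = 6868.265625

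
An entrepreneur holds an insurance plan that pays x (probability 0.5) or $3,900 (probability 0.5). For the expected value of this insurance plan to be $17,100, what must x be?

0.5·x + 0.5·3900 = 17100
0.5·x = 17100 − 1950 = 15150
x = 15150 / 0.5 = 30300

x = $30,300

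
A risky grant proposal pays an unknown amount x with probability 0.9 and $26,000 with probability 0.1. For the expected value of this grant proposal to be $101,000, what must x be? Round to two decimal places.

0.9·x + 0.1·26000 = 101000
0.9·x = 101000 − 2600 = 98400
x = 98400 / 0.9 = 109333.3333

x = $109,333.33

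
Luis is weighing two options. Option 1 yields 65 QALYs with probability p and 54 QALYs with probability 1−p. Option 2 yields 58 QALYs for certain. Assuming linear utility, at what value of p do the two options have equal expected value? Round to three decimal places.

p = 0.364

p·65 + (1−p)·54 = 58
11p + 54 = 58
p = (58 − 54) / 11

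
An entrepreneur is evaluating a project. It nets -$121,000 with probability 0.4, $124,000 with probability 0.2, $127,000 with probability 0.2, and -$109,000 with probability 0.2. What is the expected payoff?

-$20,000

EV = 0.4 × (-121000) + 0.2 × 124000 + 0.2 × 127000 + 0.2 × (-109000) = -48400 + 24800 + 25400 − 21800 = -20000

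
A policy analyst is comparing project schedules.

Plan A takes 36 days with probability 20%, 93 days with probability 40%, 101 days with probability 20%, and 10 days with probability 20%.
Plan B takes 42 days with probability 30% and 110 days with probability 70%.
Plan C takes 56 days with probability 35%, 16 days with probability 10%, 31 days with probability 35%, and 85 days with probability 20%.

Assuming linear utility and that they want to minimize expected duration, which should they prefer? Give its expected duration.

Plan C (49.05 days)

Plan A = 0.2 × 36 + 0.4 × 93 + 0.2 × 101 + 0.2 × 10 = 7.2 + 37.2 + 20.2 + 2 = 66.6
Plan B = 0.3 × 42 + 0.7 × 110 = 12.6 + 77 = 89.6
Plan C = 0.35 × 56 + 0.1 × 16 + 0.35 × 31 + 0.2 × 85 = 19.6 + 1.6 + 10.85 + 17 = 49.05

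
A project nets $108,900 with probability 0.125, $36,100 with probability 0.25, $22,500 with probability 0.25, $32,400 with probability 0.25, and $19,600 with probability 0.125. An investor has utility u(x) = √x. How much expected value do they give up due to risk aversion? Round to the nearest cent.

$3,185.94

E[u] = 0.125·√108900 + 0.25·√36100 + 0.25·√22500 + 0.25·√32400 + 0.125·√19600 = 0.125·330 + 0.25·190 + 0.25·150 + 0.25·180 + 0.125·140 = 188.75
CE = (188.75)² = 35626.5625
Risk premium = EV − CE = 38812.5 − 35626.5625 = 3185.9375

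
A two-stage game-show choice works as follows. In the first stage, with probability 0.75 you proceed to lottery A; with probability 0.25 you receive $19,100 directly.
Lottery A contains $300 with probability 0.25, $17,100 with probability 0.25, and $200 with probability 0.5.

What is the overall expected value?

$8,112.50

EV(A) = 0.25 × 300 + 0.25 × 17100 + 0.5 × 200 = 75 + 4275 + 100 = 4450
Branch B: 19100 (certain)
Overall = 0.75 × 4450 + 0.25 × 19100 = 3337.5 + 4775 = 8112.5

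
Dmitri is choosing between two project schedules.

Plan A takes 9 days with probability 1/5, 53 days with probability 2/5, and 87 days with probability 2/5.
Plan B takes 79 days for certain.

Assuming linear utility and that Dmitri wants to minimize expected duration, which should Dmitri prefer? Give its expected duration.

Plan A (57.8 days)

Plan A = 1/5 × 9 + 2/5 × 53 + 2/5 × 87 = 1.8 + 21.2 + 34.8 = 57.8
Plan B: 79 (certain)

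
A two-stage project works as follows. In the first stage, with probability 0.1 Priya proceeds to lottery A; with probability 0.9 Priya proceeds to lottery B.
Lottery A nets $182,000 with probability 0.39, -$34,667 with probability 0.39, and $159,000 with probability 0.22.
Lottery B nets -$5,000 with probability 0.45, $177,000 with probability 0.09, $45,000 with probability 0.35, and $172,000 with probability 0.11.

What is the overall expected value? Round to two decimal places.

EV(A) = 0.39 × 182000 + 0.39 × (-34667) + 0.22 × 159000 = 70980 − 13520.13 + 34980 = 92439.87
EV(B) = 0.45 × (-5000) + 0.09 × 177000 + 0.35 × 45000 + 0.11 × 172000 = -2250 + 15930 + 15750 + 18920 = 48350
Overall = 0.1 × 92439.87 + 0.9 × 48350 = 9243.987 + 43515 = 52758.987

$52,758.99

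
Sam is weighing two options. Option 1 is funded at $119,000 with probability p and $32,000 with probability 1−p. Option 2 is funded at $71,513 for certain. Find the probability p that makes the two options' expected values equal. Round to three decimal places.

p·119000 + (1−p)·32000 = 71513
87000p + 32000 = 71513
p = (71513 − 32000) / 87000

p = 0.454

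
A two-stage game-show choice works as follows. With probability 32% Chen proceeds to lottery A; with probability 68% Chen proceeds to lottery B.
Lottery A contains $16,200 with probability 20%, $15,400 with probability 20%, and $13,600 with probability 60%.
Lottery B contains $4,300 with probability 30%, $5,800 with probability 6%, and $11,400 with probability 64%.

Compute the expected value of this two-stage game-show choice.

EV(A) = 0.2 × 16200 + 0.2 × 15400 + 0.6 × 13600 = 3240 + 3080 + 8160 = 14480
EV(B) = 0.3 × 4300 + 0.06 × 5800 + 0.64 × 11400 = 1290 + 348 + 7296 = 8934
Overall = 0.32 × 14480 + 0.68 × 8934 = 4633.6 + 6075.12 = 10708.72

$10,708.72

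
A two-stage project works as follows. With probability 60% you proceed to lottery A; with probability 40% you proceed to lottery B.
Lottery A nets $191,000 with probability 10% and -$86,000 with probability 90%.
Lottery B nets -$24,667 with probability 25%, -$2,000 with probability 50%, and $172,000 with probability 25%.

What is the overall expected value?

-$20,646.70

EV(A) = 0.1 × 191000 + 0.9 × (-86000) = 19100 − 77400 = -58300
EV(B) = 0.25 × (-24667) + 0.5 × (-2000) + 0.25 × 172000 = -6166.75 − 1000 + 43000 = 35833.25
Overall = 0.6 × (-58300) + 0.4 × 35833.25 = -34980 + 14333.3 = -20646.7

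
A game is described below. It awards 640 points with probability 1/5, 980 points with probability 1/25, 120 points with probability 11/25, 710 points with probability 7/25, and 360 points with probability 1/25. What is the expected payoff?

433.2 points

EV = 1/5 × 640 + 1/25 × 980 + 11/25 × 120 + 7/25 × 710 + 1/25 × 360 = 128 + 39.2 + 52.8 + 198.8 + 14.4 = 433.2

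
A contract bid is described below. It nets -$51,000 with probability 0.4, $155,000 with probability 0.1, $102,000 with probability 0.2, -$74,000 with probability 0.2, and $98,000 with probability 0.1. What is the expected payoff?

EV = 0.4 × (-51000) + 0.1 × 155000 + 0.2 × 102000 + 0.2 × (-74000) + 0.1 × 98000 = -20400 + 15500 + 20400 − 14800 + 9800 = 10500

$10,500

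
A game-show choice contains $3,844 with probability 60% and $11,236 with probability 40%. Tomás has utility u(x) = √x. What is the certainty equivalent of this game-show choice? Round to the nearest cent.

E[u] = 0.6·√3844 + 0.4·√11236 = 0.6·62 + 0.4·106 = 79.6
CE = (79.6)² = 6336.16

$6,336.16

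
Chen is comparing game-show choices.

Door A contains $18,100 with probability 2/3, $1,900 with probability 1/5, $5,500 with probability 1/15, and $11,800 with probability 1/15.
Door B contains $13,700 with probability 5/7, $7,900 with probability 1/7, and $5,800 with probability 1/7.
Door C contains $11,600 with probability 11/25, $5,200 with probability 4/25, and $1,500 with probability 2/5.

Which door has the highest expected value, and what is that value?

Door A = 2/3 × 18100 + 1/5 × 1900 + 1/15 × 5500 + 1/15 × 11800 = 12066.6667 + 380 + 366.6667 + 786.6667 = 13600
Door B = 5/7 × 13700 + 1/7 × 7900 + 1/7 × 5800 = 9785.7143 + 1128.5714 + 828.5714 = 11742.8571
Door C = 11/25 × 11600 + 4/25 × 5200 + 2/5 × 1500 = 5104 + 832 + 600 = 6536

Door A ($13,600)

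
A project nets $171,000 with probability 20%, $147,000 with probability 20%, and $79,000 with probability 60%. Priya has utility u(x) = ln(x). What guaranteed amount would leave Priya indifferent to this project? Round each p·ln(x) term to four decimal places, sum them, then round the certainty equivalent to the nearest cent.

E[u] = 0.2·ln(171000) + 0.2·ln(147000) + 0.6·ln(79000) = 2.4099 + 2.3796 + 6.7663 = 11.5558
CE = e^11.5558 ≈ 104380.69

$104,380.69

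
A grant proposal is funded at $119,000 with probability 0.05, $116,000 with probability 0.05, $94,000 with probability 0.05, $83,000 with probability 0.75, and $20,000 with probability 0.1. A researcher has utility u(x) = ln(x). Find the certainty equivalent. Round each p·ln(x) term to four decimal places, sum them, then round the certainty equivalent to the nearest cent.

$74,996.75

E[u] = 0.05·ln(119000) + 0.05·ln(116000) + 0.05·ln(94000) + 0.75·ln(83000) + 0.1·ln(20000) = 0.5843 + 0.5831 + 0.5726 + 8.4949 + 0.9903 = 11.2252
CE = e^11.2252 ≈ 74996.75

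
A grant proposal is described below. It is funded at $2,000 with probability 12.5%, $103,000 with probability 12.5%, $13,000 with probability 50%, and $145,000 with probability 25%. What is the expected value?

EV = 0.125 × 2000 + 0.125 × 103000 + 0.5 × 13000 + 0.25 × 145000 = 250 + 12875 + 6500 + 36250 = 55875

$55,875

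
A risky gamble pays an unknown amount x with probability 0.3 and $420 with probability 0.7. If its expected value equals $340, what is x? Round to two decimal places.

0.3·x + 0.7·420 = 340
0.3·x = 340 − 294 = 46
x = 46 / 0.3 = 153.3333

x = $153.33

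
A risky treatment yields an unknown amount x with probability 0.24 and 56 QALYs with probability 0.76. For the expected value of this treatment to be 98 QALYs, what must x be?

0.24·x + 0.76·56 = 98
0.24·x = 98 − 42.56 = 55.44
x = 55.44 / 0.24 = 231

x = 231 QALYs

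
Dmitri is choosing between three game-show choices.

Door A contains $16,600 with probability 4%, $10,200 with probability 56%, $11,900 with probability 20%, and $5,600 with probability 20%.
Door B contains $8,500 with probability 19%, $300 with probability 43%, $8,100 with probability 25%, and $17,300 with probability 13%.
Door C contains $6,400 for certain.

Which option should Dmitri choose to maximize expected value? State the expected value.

Door A ($9,876)

Door A = 0.04 × 16600 + 0.56 × 10200 + 0.2 × 11900 + 0.2 × 5600 = 664 + 5712 + 2380 + 1120 = 9876
Door B = 0.19 × 8500 + 0.43 × 300 + 0.25 × 8100 + 0.13 × 17300 = 1615 + 129 + 2025 + 2249 = 6018
Door C: 6400 (certain)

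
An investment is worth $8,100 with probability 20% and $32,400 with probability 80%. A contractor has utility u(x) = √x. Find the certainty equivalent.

E[u] = 0.2·√8100 + 0.8·√32400 = 0.2·90 + 0.8·180 = 162
CE = (162)² = 26244

$26,244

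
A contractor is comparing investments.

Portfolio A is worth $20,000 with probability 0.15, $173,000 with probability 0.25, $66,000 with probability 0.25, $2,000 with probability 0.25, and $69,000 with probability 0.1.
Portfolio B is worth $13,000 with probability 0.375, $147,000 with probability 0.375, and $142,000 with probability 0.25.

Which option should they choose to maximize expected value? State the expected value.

Portfolio A = 0.15 × 20000 + 0.25 × 173000 + 0.25 × 66000 + 0.25 × 2000 + 0.1 × 69000 = 3000 + 43250 + 16500 + 500 + 6900 = 70150
Portfolio B = 0.375 × 13000 + 0.375 × 147000 + 0.25 × 142000 = 4875 + 55125 + 35500 = 95500

Portfolio B ($95,500)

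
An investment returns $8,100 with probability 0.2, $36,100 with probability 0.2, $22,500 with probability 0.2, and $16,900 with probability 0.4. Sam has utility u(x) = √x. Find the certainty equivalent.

$19,044

E[u] = 0.2·√8100 + 0.2·√36100 + 0.2·√22500 + 0.4·√16900 = 0.2·90 + 0.2·190 + 0.2·150 + 0.4·130 = 138
CE = (138)² = 19044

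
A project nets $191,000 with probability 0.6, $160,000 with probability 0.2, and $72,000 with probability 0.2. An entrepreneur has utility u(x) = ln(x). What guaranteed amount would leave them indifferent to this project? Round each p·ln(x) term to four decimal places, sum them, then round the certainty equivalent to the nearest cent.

E[u] = 0.6·ln(191000) + 0.2·ln(160000) + 0.2·ln(72000) = 7.2960 + 2.3966 + 2.2369 = 11.9295
CE = e^11.9295 ≈ 151675.70

$151,675.70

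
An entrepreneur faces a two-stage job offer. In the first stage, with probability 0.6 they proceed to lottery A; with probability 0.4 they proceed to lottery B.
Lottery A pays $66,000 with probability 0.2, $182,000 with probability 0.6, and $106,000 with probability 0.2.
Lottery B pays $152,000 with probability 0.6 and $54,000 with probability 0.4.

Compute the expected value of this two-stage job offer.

$131,280

EV(A) = 0.2 × 66000 + 0.6 × 182000 + 0.2 × 106000 = 13200 + 109200 + 21200 = 143600
EV(B) = 0.6 × 152000 + 0.4 × 54000 = 91200 + 21600 = 112800
Overall = 0.6 × 143600 + 0.4 × 112800 = 86160 + 45120 = 131280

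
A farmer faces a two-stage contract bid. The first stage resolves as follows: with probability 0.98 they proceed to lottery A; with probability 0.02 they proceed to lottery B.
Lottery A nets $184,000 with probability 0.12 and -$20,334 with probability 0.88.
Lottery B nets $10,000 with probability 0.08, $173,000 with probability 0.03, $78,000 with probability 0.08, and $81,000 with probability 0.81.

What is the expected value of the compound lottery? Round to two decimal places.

$5,659.16

EV(A) = 0.12 × 184000 + 0.88 × (-20334) = 22080 − 17893.92 = 4186.08
EV(B) = 0.08 × 10000 + 0.03 × 173000 + 0.08 × 78000 + 0.81 × 81000 = 800 + 5190 + 6240 + 65610 = 77840
Overall = 0.98 × 4186.08 + 0.02 × 77840 = 4102.3584 + 1556.8 = 5659.1584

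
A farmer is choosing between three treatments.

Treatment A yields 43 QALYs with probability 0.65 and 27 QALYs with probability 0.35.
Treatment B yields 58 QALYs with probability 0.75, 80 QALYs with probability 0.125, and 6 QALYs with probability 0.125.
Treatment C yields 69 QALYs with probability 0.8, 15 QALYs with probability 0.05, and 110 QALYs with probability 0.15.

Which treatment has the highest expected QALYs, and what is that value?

Treatment C (72.45 QALYs)

Treatment A = 0.65 × 43 + 0.35 × 27 = 27.95 + 9.45 = 37.4
Treatment B = 0.75 × 58 + 0.125 × 80 + 0.125 × 6 = 43.5 + 10 + 0.75 = 54.25
Treatment C = 0.8 × 69 + 0.05 × 15 + 0.15 × 110 = 55.2 + 0.75 + 16.5 = 72.45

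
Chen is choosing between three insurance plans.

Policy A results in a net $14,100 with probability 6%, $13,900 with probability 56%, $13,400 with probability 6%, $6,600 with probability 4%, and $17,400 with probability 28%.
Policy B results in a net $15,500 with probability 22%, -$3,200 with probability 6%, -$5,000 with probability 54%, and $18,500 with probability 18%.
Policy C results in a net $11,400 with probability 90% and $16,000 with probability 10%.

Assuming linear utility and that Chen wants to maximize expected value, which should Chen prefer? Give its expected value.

Policy A = 0.06 × 14100 + 0.56 × 13900 + 0.06 × 13400 + 0.04 × 6600 + 0.28 × 17400 = 846 + 7784 + 804 + 264 + 4872 = 14570
Policy B = 0.22 × 15500 + 0.06 × (-3200) + 0.54 × (-5000) + 0.18 × 18500 = 3410 − 192 − 2700 + 3330 = 3848
Policy C = 0.9 × 11400 + 0.1 × 16000 = 10260 + 1600 = 11860

Policy A ($14,570)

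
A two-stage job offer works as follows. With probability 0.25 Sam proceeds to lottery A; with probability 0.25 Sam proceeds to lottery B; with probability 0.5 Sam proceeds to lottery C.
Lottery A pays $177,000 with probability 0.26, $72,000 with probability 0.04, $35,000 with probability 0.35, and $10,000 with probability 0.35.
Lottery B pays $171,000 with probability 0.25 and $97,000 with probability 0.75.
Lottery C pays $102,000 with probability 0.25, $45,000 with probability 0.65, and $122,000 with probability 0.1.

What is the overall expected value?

EV(A) = 0.26 × 177000 + 0.04 × 72000 + 0.35 × 35000 + 0.35 × 10000 = 46020 + 2880 + 12250 + 3500 = 64650
EV(B) = 0.25 × 171000 + 0.75 × 97000 = 42750 + 72750 = 115500
EV(C) = 0.25 × 102000 + 0.65 × 45000 + 0.1 × 122000 = 25500 + 29250 + 12200 = 66950
Overall = 0.25 × 64650 + 0.25 × 115500 + 0.5 × 66950 = 16162.5 + 28875 + 33475 = 78512.5

$78,512.50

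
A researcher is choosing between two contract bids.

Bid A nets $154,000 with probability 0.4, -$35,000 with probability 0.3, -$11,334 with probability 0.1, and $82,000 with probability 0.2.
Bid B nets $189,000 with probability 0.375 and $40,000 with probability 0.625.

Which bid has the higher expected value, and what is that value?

Bid B ($95,875)

Bid A = 0.4 × 154000 + 0.3 × (-35000) + 0.1 × (-11334) + 0.2 × 82000 = 61600 − 10500 − 1133.4 + 16400 = 66366.6
Bid B = 0.375 × 189000 + 0.625 × 40000 = 70875 + 25000 = 95875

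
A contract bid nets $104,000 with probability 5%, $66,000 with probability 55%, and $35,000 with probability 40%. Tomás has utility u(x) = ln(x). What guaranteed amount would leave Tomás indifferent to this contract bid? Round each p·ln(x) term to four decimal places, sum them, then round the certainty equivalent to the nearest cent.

$52,386.28

E[u] = 0.05·ln(104000) + 0.55·ln(66000) + 0.4·ln(35000) = 0.5776 + 6.1036 + 4.1852 = 10.8664
CE = e^10.8664 ≈ 52386.28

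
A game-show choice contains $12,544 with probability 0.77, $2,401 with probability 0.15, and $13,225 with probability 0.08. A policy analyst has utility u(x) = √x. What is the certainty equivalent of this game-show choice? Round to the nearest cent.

E[u] = 0.77·√12544 + 0.15·√2401 + 0.08·√13225 = 0.77·112 + 0.15·49 + 0.08·115 = 102.79
CE = (102.79)² = 10565.7841

$10,565.78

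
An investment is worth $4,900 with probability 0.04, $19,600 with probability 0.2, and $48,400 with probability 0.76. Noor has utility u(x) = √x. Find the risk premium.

E[u] = 0.04·√4900 + 0.2·√19600 + 0.76·√48400 = 0.04·70 + 0.2·140 + 0.76·220 = 198
CE = (198)² = 39204
Risk premium = EV − CE = 40900 − 39204 = 1696

$1,696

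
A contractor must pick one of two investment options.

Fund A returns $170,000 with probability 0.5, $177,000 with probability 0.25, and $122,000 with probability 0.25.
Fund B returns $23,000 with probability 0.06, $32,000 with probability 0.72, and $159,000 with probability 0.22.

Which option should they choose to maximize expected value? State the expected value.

Fund A ($159,750)

Fund A = 0.5 × 170000 + 0.25 × 177000 + 0.25 × 122000 = 85000 + 44250 + 30500 = 159750
Fund B = 0.06 × 23000 + 0.72 × 32000 + 0.22 × 159000 = 1380 + 23040 + 34980 = 59400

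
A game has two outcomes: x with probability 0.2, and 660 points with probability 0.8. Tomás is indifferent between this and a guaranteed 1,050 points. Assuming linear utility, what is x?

0.2·x + 0.8·660 = 1050
0.2·x = 1050 − 528 = 522
x = 522 / 0.2 = 2610

x = 2,610 points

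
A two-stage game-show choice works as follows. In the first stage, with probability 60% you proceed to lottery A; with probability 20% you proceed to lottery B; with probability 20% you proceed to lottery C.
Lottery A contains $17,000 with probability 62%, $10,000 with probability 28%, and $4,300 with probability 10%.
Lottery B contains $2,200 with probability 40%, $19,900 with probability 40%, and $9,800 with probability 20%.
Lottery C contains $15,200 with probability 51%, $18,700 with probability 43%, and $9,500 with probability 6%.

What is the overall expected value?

EV(A) = 0.62 × 17000 + 0.28 × 10000 + 0.1 × 4300 = 10540 + 2800 + 430 = 13770
EV(B) = 0.4 × 2200 + 0.4 × 19900 + 0.2 × 9800 = 880 + 7960 + 1960 = 10800
EV(C) = 0.51 × 15200 + 0.43 × 18700 + 0.06 × 9500 = 7752 + 8041 + 570 = 16363
Overall = 0.6 × 13770 + 0.2 × 10800 + 0.2 × 16363 = 8262 + 2160 + 3272.6 = 13694.6

$13,694.60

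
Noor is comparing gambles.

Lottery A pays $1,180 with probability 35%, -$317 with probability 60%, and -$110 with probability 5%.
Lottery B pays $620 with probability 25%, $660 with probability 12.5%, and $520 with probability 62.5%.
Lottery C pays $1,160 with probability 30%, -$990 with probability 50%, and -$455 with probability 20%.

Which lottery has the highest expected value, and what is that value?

Lottery B ($562.50)

Lottery A = 0.35 × 1180 + 0.6 × (-317) + 0.05 × (-110) = 413 − 190.2 − 5.5 = 217.3
Lottery B = 0.25 × 620 + 0.125 × 660 + 0.625 × 520 = 155 + 82.5 + 325 = 562.5
Lottery C = 0.3 × 1160 + 0.5 × (-990) + 0.2 × (-455) = 348 − 495 − 91 = -238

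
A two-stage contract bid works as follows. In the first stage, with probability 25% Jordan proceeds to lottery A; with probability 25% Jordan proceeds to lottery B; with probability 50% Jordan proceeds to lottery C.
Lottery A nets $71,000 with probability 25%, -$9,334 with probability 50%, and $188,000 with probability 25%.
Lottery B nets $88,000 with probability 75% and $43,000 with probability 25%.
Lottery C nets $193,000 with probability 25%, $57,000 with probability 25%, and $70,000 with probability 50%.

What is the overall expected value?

EV(A) = 0.25 × 71000 + 0.5 × (-9334) + 0.25 × 188000 = 17750 − 4667 + 47000 = 60083
EV(B) = 0.75 × 88000 + 0.25 × 43000 = 66000 + 10750 = 76750
EV(C) = 0.25 × 193000 + 0.25 × 57000 + 0.5 × 70000 = 48250 + 14250 + 35000 = 97500
Overall = 0.25 × 60083 + 0.25 × 76750 + 0.5 × 97500 = 15020.75 + 19187.5 + 48750 = 82958.25

$82,958.25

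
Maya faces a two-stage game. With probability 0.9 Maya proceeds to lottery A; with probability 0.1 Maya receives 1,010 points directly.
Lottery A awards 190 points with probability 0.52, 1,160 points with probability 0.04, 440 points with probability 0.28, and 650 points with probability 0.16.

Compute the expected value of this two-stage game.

436.16 points

EV(A) = 0.52 × 190 + 0.04 × 1160 + 0.28 × 440 + 0.16 × 650 = 98.8 + 46.4 + 123.2 + 104 = 372.4
Branch B: 1010 (certain)
Overall = 0.9 × 372.4 + 0.1 × 1010 = 335.16 + 101 = 436.16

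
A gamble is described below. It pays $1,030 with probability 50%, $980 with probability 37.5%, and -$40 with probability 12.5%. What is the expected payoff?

EV = 0.5 × 1030 + 0.375 × 980 + 0.125 × (-40) = 515 + 367.5 − 5 = 877.5

$877.50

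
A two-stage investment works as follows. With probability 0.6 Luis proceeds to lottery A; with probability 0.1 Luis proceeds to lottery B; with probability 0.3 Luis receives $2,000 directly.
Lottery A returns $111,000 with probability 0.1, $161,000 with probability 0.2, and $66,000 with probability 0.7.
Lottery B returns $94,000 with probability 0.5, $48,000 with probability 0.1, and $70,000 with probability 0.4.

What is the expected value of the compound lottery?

$62,280

EV(A) = 0.1 × 111000 + 0.2 × 161000 + 0.7 × 66000 = 11100 + 32200 + 46200 = 89500
EV(B) = 0.5 × 94000 + 0.1 × 48000 + 0.4 × 70000 = 47000 + 4800 + 28000 = 79800
Branch C: 2000 (certain)
Overall = 0.6 × 89500 + 0.1 × 79800 + 0.3 × 2000 = 53700 + 7980 + 600 = 62280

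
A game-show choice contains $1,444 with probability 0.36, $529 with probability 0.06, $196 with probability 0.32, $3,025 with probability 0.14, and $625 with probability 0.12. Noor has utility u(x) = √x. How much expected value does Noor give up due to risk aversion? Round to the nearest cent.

E[u] = 0.36·√1444 + 0.06·√529 + 0.32·√196 + 0.14·√3025 + 0.12·√625 = 0.36·38 + 0.06·23 + 0.32·14 + 0.14·55 + 0.12·25 = 30.24
CE = (30.24)² = 914.4576
Risk premium = EV − CE = 1112.8 − 914.4576 = 198.3424

$198.34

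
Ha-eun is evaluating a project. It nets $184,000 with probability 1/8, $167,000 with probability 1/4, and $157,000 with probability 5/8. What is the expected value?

EV = 1/8 × 184000 + 1/4 × 167000 + 5/8 × 157000 = 23000 + 41750 + 98125 = 162875

$162,875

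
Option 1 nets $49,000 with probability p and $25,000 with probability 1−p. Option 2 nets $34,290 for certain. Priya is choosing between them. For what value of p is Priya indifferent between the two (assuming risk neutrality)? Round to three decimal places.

p·49000 + (1−p)·25000 = 34290
24000p + 25000 = 34290
p = (34290 − 25000) / 24000

p = 0.387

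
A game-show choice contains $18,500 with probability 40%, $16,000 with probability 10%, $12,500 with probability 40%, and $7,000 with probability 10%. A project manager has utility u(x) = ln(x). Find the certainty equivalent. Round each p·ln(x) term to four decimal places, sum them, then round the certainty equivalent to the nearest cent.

E[u] = 0.4·ln(18500) + 0.1·ln(16000) + 0.4·ln(12500) + 0.1·ln(7000) = 3.9302 + 0.9680 + 3.7734 + 0.8854 = 9.5570
CE = e^9.5570 ≈ 14143.35

$14,143.35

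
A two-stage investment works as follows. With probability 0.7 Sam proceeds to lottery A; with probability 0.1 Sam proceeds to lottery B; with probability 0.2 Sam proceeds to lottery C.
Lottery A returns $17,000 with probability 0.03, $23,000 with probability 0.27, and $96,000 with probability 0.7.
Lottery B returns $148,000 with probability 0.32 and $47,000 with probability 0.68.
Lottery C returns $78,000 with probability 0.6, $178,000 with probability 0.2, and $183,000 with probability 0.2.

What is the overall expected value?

EV(A) = 0.03 × 17000 + 0.27 × 23000 + 0.7 × 96000 = 510 + 6210 + 67200 = 73920
EV(B) = 0.32 × 148000 + 0.68 × 47000 = 47360 + 31960 = 79320
EV(C) = 0.6 × 78000 + 0.2 × 178000 + 0.2 × 183000 = 46800 + 35600 + 36600 = 119000
Overall = 0.7 × 73920 + 0.1 × 79320 + 0.2 × 119000 = 51744 + 7932 + 23800 = 83476

$83,476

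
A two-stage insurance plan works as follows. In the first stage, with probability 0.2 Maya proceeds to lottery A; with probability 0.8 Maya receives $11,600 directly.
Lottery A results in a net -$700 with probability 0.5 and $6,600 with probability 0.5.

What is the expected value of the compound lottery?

$9,870

EV(A) = 0.5 × (-700) + 0.5 × 6600 = -350 + 3300 = 2950
Branch B: 11600 (certain)
Overall = 0.2 × 2950 + 0.8 × 11600 = 590 + 9280 = 9870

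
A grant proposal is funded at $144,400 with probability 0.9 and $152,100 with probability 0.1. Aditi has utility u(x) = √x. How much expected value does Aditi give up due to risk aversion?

$9

E[u] = 0.9·√144400 + 0.1·√152100 = 0.9·380 + 0.1·390 = 381
CE = (381)² = 145161
Risk premium = EV − CE = 145170 − 145161 = 9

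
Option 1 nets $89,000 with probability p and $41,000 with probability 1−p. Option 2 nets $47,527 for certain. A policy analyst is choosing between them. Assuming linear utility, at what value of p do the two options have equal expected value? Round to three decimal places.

p·89000 + (1−p)·41000 = 47527
48000p + 41000 = 47527
p = (47527 − 41000) / 48000

p = 0.136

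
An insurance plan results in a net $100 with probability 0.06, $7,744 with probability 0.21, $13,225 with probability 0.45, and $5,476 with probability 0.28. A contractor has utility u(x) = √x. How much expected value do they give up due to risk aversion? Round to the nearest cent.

$735.37

E[u] = 0.06·√100 + 0.21·√7744 + 0.45·√13225 + 0.28·√5476 = 0.06·10 + 0.21·88 + 0.45·115 + 0.28·74 = 91.55
CE = (91.55)² = 8381.4025
Risk premium = EV − CE = 9116.77 − 8381.4025 = 735.3675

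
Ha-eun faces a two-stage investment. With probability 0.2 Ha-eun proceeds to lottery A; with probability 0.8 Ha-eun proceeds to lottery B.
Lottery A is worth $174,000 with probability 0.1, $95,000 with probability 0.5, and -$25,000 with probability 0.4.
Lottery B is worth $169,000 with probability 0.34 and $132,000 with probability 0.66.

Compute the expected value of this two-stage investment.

$126,644

EV(A) = 0.1 × 174000 + 0.5 × 95000 + 0.4 × (-25000) = 17400 + 47500 − 10000 = 54900
EV(B) = 0.34 × 169000 + 0.66 × 132000 = 57460 + 87120 = 144580
Overall = 0.2 × 54900 + 0.8 × 144580 = 10980 + 115664 = 126644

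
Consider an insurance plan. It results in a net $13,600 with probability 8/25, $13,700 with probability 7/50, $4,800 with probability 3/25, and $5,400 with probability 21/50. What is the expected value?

$9,114

EV = 8/25 × 13600 + 7/50 × 13700 + 3/25 × 4800 + 21/50 × 5400 = 4352 + 1918 + 576 + 2268 = 9114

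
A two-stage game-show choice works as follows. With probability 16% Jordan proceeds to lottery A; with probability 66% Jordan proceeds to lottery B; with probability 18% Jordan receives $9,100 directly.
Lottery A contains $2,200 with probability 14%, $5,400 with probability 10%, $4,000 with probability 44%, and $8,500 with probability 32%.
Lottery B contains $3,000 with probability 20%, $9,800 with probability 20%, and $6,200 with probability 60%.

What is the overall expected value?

EV(A) = 0.14 × 2200 + 0.1 × 5400 + 0.44 × 4000 + 0.32 × 8500 = 308 + 540 + 1760 + 2720 = 5328
EV(B) = 0.2 × 3000 + 0.2 × 9800 + 0.6 × 6200 = 600 + 1960 + 3720 = 6280
Branch C: 9100 (certain)
Overall = 0.16 × 5328 + 0.66 × 6280 + 0.18 × 9100 = 852.48 + 4144.8 + 1638 = 6635.28

$6,635.28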